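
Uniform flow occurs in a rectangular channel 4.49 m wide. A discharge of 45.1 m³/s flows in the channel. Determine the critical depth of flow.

y_c = 2.17 m

For a rectangular channel, critical depth y_c = (q²/g)^(1/3) where q = Q/b = 45.1/4.49 = 10.04 m²/s.
So y_c = (10.04²/9.81)^(1/3) = 2.17 m.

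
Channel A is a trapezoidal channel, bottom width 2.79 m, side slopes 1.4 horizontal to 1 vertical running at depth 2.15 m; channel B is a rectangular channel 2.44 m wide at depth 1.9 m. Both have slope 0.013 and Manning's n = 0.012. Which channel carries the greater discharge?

channel A

Channel A: With bottom width b = 2.79 m and side slope z = 1.4: A = (b + zy)y = (2.79 + 1.4×2.15)×2.15 = 12.47 m²; P = b + 2y√(1+z²) = 2.79 + 2×2.15×1.72 = 10.19 m. Hydraulic radius R = A/P = 12.47/10.19 = 1.224 m. Q_A = (1/0.012)·12.47·1.224^(2/3)·√0.013 = 135.6 m³/s.
Channel B: Flow area A = b·y = 2.44 × 1.9 = 4.636 m². Wetted perimeter P = b + 2y = 2.44 + 2×1.9 = 6.24 m. Hydraulic radius R = A/P = 4.636/6.24 = 0.7429 m. Q_B = (1/0.012)·4.636·0.7429^(2/3)·√0.013 = 36.13 m³/s.
Q_A = 135.6 m³/s vs Q_B = 36.13 m³/s, so channel A carries more.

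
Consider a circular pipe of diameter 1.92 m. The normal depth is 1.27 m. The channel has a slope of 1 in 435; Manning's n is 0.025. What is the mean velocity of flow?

V = 1.3 m/s

For a circular section of diameter D = 1.92 m at depth y = 1.27 m, the central angle is θ = 2 arccos(1 − 2y/D) = 3.799 rad. Then A = (D²/8)(θ − sin θ) = 2.032 m² and P = Dθ/2 = 3.647 m.
Hydraulic radius R = A/P = 2.032/3.647 = 0.5572 m.
From Manning's equation, V = (1/n) R^(2/3) S^(1/2) = (1/0.025) × 0.5572^(2/3) × 0.002299^(1/2) = 1.3 m/s.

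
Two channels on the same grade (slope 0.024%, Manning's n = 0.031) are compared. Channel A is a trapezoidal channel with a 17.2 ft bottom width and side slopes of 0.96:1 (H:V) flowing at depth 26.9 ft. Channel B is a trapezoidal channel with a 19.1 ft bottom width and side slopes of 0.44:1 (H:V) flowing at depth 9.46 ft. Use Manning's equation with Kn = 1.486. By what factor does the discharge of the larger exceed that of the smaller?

Channel A: With bottom width b = 17.2 ft and side slope z = 0.96: A = (b + zy)y = (17.2 + 0.96×26.9)×26.9 = 1157 ft²; P = b + 2y√(1+z²) = 17.2 + 2×26.9×1.386 = 91.78 ft. Hydraulic radius R = A/P = 1157/91.78 = 12.61 ft. Q_A = (1.486/0.031)·1157·12.61^(2/3)·√0.00024 = 4656 ft³/s.
Channel B: With bottom width b = 19.1 ft and side slope z = 0.44: A = (b + zy)y = (19.1 + 0.44×9.46)×9.46 = 220.1 ft²; P = b + 2y√(1+z²) = 19.1 + 2×9.46×1.093 = 39.77 ft. Hydraulic radius R = A/P = 220.1/39.77 = 5.533 ft. Q_B = (1.486/0.031)·220.1·5.533^(2/3)·√0.00024 = 511.2 ft³/s.
The larger discharge is 4656 ft³/s and the smaller is 511.2 ft³/s; the ratio is 9.11.

9.11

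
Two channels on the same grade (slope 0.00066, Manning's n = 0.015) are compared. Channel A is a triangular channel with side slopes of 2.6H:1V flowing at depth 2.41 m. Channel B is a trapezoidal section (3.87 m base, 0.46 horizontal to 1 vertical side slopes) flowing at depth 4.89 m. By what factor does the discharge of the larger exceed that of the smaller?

Channel A: For a triangular section with side slope z = 2.6: A = zy² = 2.6×2.41² = 15.1 m²; P = 2y√(1+z²) = 2×2.41×2.786 = 13.43 m. Hydraulic radius R = A/P = 15.1/13.43 = 1.125 m. Q_A = (1/0.015)·15.1·1.125^(2/3)·√0.00066 = 27.97 m³/s.
Channel B: With bottom width b = 3.87 m and side slope z = 0.46: A = (b + zy)y = (3.87 + 0.46×4.89)×4.89 = 29.92 m²; P = b + 2y√(1+z²) = 3.87 + 2×4.89×1.101 = 14.64 m. Hydraulic radius R = A/P = 29.92/14.64 = 2.045 m. Q_B = (1/0.015)·29.92·2.045^(2/3)·√0.00066 = 82.56 m³/s.
The larger discharge is 82.56 m³/s and the smaller is 27.97 m³/s; the ratio is 2.95.

2.95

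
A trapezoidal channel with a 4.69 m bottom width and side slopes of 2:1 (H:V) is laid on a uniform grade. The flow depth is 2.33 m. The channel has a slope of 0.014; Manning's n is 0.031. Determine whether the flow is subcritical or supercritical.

With bottom width b = 4.69 m and side slope z = 2: A = (b + zy)y = (4.69 + 2×2.33)×2.33 = 21.79 m²; P = b + 2y√(1+z²) = 4.69 + 2×2.33×2.236 = 15.11 m.
Hydraulic radius R = A/P = 21.79/15.11 = 1.442 m.
V = (1/n) R^(2/3) √S = (1/0.031) × 1.442^(2/3) × √0.014 = 4.871 m/s. Hydraulic depth D_h = A/T = 21.79/14.01 = 1.555 m.
Froude number Fr = V/√(g·D_h) = 4.871/√(9.81×1.555) = 1.25, which is greater than 1, so the flow is supercritical.

supercritical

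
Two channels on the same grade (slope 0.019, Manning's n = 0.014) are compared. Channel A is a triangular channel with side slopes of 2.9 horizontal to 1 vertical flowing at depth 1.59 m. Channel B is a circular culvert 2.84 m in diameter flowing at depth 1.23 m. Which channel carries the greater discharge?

channel A

Channel A: For a triangular section with side slope z = 2.9: A = zy² = 2.9×1.59² = 7.331 m²; P = 2y√(1+z²) = 2×1.59×3.068 = 9.755 m. Hydraulic radius R = A/P = 7.331/9.755 = 0.7516 m. Q_A = (1/0.014)·7.331·0.7516^(2/3)·√0.019 = 59.67 m³/s.
Channel B: For a circular section of diameter D = 2.84 m at depth y = 1.23 m, the central angle is θ = 2 arccos(1 − 2y/D) = 2.873 rad. Then A = (D²/8)(θ − sin θ) = 2.629 m² and P = Dθ/2 = 4.08 m. Hydraulic radius R = A/P = 2.629/4.08 = 0.6445 m. Q_B = (1/0.014)·2.629·0.6445^(2/3)·√0.019 = 19.32 m³/s.
Q_A = 59.67 m³/s vs Q_B = 19.32 m³/s, so channel A carries more.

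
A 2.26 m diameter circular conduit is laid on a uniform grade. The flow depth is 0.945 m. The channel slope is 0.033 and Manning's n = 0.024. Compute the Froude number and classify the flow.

For a circular section of diameter D = 2.26 m at depth y = 0.945 m, the central angle is θ = 2 arccos(1 − 2y/D) = 2.813 rad. Then A = (D²/8)(θ − sin θ) = 1.59 m² and P = Dθ/2 = 3.178 m.
Hydraulic radius R = A/P = 1.59/3.178 = 0.5001 m.
V = (1/n) R^(2/3) √S = (1/0.024) × 0.5001^(2/3) × √0.033 = 4.769 m/s. Hydraulic depth D_h = A/T = 1.59/2.23 = 0.7129 m.
Froude number Fr = V/√(g·D_h) = 4.769/√(9.81×0.7129) = 1.8, which is greater than 1, so the flow is supercritical.

supercritical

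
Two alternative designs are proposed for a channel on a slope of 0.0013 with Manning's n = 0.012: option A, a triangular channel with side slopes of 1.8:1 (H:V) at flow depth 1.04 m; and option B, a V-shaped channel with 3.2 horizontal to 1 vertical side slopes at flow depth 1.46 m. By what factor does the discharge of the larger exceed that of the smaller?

4.66

Channel A: For a triangular section with side slope z = 1.8: A = zy² = 1.8×1.04² = 1.947 m²; P = 2y√(1+z²) = 2×1.04×2.059 = 4.283 m. Hydraulic radius R = A/P = 1.947/4.283 = 0.4546 m. Q_A = (1/0.012)·1.947·0.4546^(2/3)·√0.0013 = 3.458 m³/s.
Channel B: For a triangular section with side slope z = 3.2: A = zy² = 3.2×1.46² = 6.821 m²; P = 2y√(1+z²) = 2×1.46×3.353 = 9.79 m. Hydraulic radius R = A/P = 6.821/9.79 = 0.6968 m. Q_B = (1/0.012)·6.821·0.6968^(2/3)·√0.0013 = 16.11 m³/s.
The larger discharge is 16.11 m³/s and the smaller is 3.458 m³/s; the ratio is 4.66.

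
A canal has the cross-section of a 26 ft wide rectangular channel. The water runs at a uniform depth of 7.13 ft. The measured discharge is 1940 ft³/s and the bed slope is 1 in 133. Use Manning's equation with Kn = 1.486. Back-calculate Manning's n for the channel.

n = 0.0341

Flow area A = b·y = 26 × 7.13 = 185.4 ft². Wetted perimeter P = b + 2y = 26 + 2×7.13 = 40.26 ft.
Hydraulic radius R = A/P = 185.4/40.26 = 4.605 ft.
Rearranging Manning's equation: n = (1.486/Q) A R^(2/3) S^(1/2) = (1.486/1940) × 185.4 × 4.605^(2/3) × √0.007519 = 0.0341.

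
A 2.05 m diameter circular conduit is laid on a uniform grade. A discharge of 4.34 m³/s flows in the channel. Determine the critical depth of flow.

At critical depth, Q² T / (g A³) = 1, i.e. A³/T = Q²/g = 4.34²/9.81 = 1.92.
Try y = 1.22 m: A³/T = 4.266 — high.
Try y = 0.99 m: A³/T = 1.92 — matches.

y_c = 0.99 m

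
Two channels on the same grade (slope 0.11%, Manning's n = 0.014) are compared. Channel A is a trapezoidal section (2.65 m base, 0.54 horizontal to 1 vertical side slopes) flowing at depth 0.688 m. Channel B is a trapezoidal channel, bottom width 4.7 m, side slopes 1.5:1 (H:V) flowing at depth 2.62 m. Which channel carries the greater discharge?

Channel A: With bottom width b = 2.65 m and side slope z = 0.54: A = (b + zy)y = (2.65 + 0.54×0.688)×0.688 = 2.079 m²; P = b + 2y√(1+z²) = 2.65 + 2×0.688×1.136 = 4.214 m. Hydraulic radius R = A/P = 2.079/4.214 = 0.4933 m. Q_A = (1/0.014)·2.079·0.4933^(2/3)·√0.0011 = 3.075 m³/s.
Channel B: With bottom width b = 4.7 m and side slope z = 1.5: A = (b + zy)y = (4.7 + 1.5×2.62)×2.62 = 22.61 m²; P = b + 2y√(1+z²) = 4.7 + 2×2.62×1.803 = 14.15 m. Hydraulic radius R = A/P = 22.61/14.15 = 1.598 m. Q_B = (1/0.014)·22.61·1.598^(2/3)·√0.0011 = 73.22 m³/s.
Q_A = 3.075 m³/s vs Q_B = 73.22 m³/s, so channel B carries more.

channel B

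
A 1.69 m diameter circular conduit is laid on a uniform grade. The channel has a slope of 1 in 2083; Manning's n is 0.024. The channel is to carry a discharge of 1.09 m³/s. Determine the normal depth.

Manning's equation rearranged: A R^(2/3) = nQ / (1·√S) = 0.024 × 1.09 / (√0.0004801) = 1.194.
At y = 0.942 m: A R^(2/3) = 0.7559 — low.
At y = 1.57 m: A R^(2/3) = 1.358 — high.
At y = 1.31 m: A R^(2/3) = 1.195 — close enough.

y_n = 1.31 m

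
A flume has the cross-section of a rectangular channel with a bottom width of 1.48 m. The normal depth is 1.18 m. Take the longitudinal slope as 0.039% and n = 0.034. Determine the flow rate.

Flow area A = b·y = 1.48 × 1.18 = 1.746 m². Wetted perimeter P = b + 2y = 1.48 + 2×1.18 = 3.84 m.
Hydraulic radius R = A/P = 1.746/3.84 = 0.4548 m.
Manning's equation: Q = (1/n) A R^(2/3) S^(1/2) = (1/0.034) × 1.746 × 0.4548^(2/3) × 0.00039^(1/2) = 0.6 m³/s.

Q = 0.6 m³/s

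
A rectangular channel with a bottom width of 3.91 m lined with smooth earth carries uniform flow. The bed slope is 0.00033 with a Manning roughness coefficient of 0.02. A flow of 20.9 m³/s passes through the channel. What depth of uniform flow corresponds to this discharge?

y_n = 4.74 m

Manning's equation rearranged: A R^(2/3) = nQ / (1·√S) = 0.02 × 20.9 / (√0.00033) = 23.01.
At y = 3.5 m: A R^(2/3) = 15.92 — low.
At y = 5.77 m: A R^(2/3) = 29.04 — high.
At y = 4.74 m: A R^(2/3) = 23.02 — matches.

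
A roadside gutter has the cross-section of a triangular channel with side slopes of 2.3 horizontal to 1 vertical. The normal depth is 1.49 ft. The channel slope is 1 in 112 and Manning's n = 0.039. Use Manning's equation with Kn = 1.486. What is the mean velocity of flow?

V = 2.79 ft/s

For a triangular section with side slope z = 2.3: A = zy² = 2.3×1.49² = 5.106 ft²; P = 2y√(1+z²) = 2×1.49×2.508 = 7.474 ft.
Hydraulic radius R = A/P = 5.106/7.474 = 0.6832 ft.
From Manning's equation, V = (1.486/n) R^(2/3) S^(1/2) = (1.486/0.039) × 0.6832^(2/3) × 0.008929^(1/2) = 2.79 ft/s.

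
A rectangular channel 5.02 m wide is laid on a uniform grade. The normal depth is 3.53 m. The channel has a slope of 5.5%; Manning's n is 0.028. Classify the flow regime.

Flow area A = b·y = 5.02 × 3.53 = 17.72 m². Wetted perimeter P = b + 2y = 5.02 + 2×3.53 = 12.08 m.
Hydraulic radius R = A/P = 17.72/12.08 = 1.467 m.
V = (1/n) R^(2/3) √S = (1/0.028) × 1.467^(2/3) × √0.055 = 10.81 m/s. Hydraulic depth D_h = A/T = 17.72/5.02 = 3.53 m.
Froude number Fr = V/√(g·D_h) = 10.81/√(9.81×3.53) = 1.84, which is greater than 1, so the flow is supercritical.

supercritical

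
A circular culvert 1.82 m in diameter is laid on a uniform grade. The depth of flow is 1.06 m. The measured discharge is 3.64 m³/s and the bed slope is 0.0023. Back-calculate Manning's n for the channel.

n = 0.013

For a circular section of diameter D = 1.82 m at depth y = 1.06 m, the central angle is θ = 2 arccos(1 − 2y/D) = 3.473 rad. Then A = (D²/8)(θ − sin θ) = 1.573 m² and P = Dθ/2 = 3.16 m.
Hydraulic radius R = A/P = 1.573/3.16 = 0.4976 m.
Rearranging Manning's equation: n = (1/Q) A R^(2/3) S^(1/2) = (1/3.64) × 1.573 × 0.4976^(2/3) × √0.0023 = 0.013.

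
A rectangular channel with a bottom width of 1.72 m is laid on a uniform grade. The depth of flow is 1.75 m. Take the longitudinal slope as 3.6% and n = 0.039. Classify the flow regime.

subcritical

Flow area A = b·y = 1.72 × 1.75 = 3.01 m². Wetted perimeter P = b + 2y = 1.72 + 2×1.75 = 5.22 m.
Hydraulic radius R = A/P = 3.01/5.22 = 0.5766 m.
V = (1/n) R^(2/3) √S = (1/0.039) × 0.5766^(2/3) × √0.036 = 3.37 m/s. Hydraulic depth D_h = A/T = 3.01/1.72 = 1.75 m.
Froude number Fr = V/√(g·D_h) = 3.37/√(9.81×1.75) = 0.813, which is less than 1, so the flow is subcritical.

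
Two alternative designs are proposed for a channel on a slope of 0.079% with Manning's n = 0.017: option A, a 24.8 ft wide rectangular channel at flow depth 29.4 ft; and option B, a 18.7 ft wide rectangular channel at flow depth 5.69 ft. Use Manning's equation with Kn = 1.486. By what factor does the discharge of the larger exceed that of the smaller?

12.5

Channel A: Flow area A = b·y = 24.8 × 29.4 = 729.1 ft². Wetted perimeter P = b + 2y = 24.8 + 2×29.4 = 83.6 ft. Hydraulic radius R = A/P = 729.1/83.6 = 8.722 ft. Q_A = (1.486/0.017)·729.1·8.722^(2/3)·√0.00079 = 7590 ft³/s.
Channel B: Flow area A = b·y = 18.7 × 5.69 = 106.4 ft². Wetted perimeter P = b + 2y = 18.7 + 2×5.69 = 30.08 ft. Hydraulic radius R = A/P = 106.4/30.08 = 3.537 ft. Q_B = (1.486/0.017)·106.4·3.537^(2/3)·√0.00079 = 606.9 ft³/s.
The larger discharge is 7590 ft³/s and the smaller is 606.9 ft³/s; the ratio is 12.5.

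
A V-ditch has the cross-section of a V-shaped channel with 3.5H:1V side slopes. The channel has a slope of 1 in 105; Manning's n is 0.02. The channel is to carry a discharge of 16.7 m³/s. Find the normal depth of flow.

y_n = 1.19 m

Manning's equation rearranged: A R^(2/3) = nQ / (1·√S) = 0.02 × 16.7 / (√0.009524) = 3.422.
Try y = 0.824 m: A R^(2/3) = 1.282 — low.
Try y = 1.52 m: A R^(2/3) = 6.561 — high.
Try y = 1.19 m: A R^(2/3) = 3.416 — matches.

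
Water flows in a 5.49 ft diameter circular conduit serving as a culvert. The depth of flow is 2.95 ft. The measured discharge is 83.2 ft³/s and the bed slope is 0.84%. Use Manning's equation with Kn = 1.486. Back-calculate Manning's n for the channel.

n = 0.027

For a circular section of diameter D = 5.49 ft at depth y = 2.95 ft, the central angle is θ = 2 arccos(1 − 2y/D) = 3.291 rad. Then A = (D²/8)(θ − sin θ) = 12.96 ft² and P = Dθ/2 = 9.034 ft.
Hydraulic radius R = A/P = 12.96/9.034 = 1.435 ft.
Rearranging Manning's equation: n = (1.486/Q) A R^(2/3) S^(1/2) = (1.486/83.2) × 12.96 × 1.435^(2/3) × √0.0084 = 0.027.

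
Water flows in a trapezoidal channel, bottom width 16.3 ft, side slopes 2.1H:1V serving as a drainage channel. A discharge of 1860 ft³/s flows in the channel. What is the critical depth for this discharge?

At critical depth, Q² T / (g A³) = 1, i.e. A³/T = Q²/g = 1860²/32.2 = 107400.
Try y = 7.2 ft: A³/T = 248800 — over.
Try y = 4.98 ft: A³/T = 63580 — short.
Try y = 5.75 ft: A³/T = 107400 — ≈ 107400.

y_c = 5.75 ft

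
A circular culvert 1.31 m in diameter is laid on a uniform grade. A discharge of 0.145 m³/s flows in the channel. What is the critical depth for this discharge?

At critical depth, Q² T / (g A³) = 1, i.e. A³/T = Q²/g = 0.145²/9.81 = 0.002143.
At y = 0.224 m: A³/T = 0.003646 — too large.
At y = 0.17 m: A³/T = 0.00123 — too small.
At y = 0.196 m: A³/T = 0.002156 — close enough.

y_c = 0.196 m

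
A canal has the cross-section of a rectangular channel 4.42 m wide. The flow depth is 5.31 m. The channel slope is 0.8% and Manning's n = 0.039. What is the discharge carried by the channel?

Q = 72.4 m³/s

Flow area A = b·y = 4.42 × 5.31 = 23.47 m². Wetted perimeter P = b + 2y = 4.42 + 2×5.31 = 15.04 m.
Hydraulic radius R = A/P = 23.47/15.04 = 1.561 m.
Manning's equation: Q = (1/n) A R^(2/3) S^(1/2) = (1/0.039) × 23.47 × 1.561^(2/3) × 0.008^(1/2) = 72.4 m³/s.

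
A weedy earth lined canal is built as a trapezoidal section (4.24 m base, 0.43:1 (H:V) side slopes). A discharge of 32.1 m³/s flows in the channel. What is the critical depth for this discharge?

At critical depth, Q² T / (g A³) = 1, i.e. A³/T = Q²/g = 32.1²/9.81 = 105.
Trying y = 1.33 m: A³/T = 48.69 — low.
Trying y = 2.15 m: A³/T = 224.8 — high.
Trying y = 1.7 m: A³/T = 105.8 — matches.

y_c = 1.7 m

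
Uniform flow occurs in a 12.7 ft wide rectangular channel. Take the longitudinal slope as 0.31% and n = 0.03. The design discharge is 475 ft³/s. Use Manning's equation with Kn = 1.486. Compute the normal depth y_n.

Manning's equation rearranged: A R^(2/3) = nQ / (1.486·√S) = 0.03 × 475 / (1.486 × √0.0031) = 172.2.
At y = 7.07 ft: A R^(2/3) = 200.8 — over.
At y = 5.54 ft: A R^(2/3) = 145 — short.
At y = 6.3 ft: A R^(2/3) = 172.4 — matches.

y_n = 6.3 ft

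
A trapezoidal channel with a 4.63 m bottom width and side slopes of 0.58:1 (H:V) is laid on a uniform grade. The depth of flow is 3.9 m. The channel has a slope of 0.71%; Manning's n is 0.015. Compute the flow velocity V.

With bottom width b = 4.63 m and side slope z = 0.58: A = (b + zy)y = (4.63 + 0.58×3.9)×3.9 = 26.88 m²; P = b + 2y√(1+z²) = 4.63 + 2×3.9×1.156 = 13.65 m.
Hydraulic radius R = A/P = 26.88/13.65 = 1.97 m.
From Manning's equation, V = (1/n) R^(2/3) S^(1/2) = (1/0.015) × 1.97^(2/3) × 0.0071^(1/2) = 8.83 m/s.

V = 8.83 m/s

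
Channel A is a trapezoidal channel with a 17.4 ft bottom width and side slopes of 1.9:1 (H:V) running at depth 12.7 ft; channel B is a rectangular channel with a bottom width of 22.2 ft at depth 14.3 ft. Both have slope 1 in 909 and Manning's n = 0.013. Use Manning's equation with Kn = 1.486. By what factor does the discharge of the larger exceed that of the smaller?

1.85

Channel A: With bottom width b = 17.4 ft and side slope z = 1.9: A = (b + zy)y = (17.4 + 1.9×12.7)×12.7 = 527.4 ft²; P = b + 2y√(1+z²) = 17.4 + 2×12.7×2.147 = 71.94 ft. Hydraulic radius R = A/P = 527.4/71.94 = 7.332 ft. Q_A = (1.486/0.013)·527.4·7.332^(2/3)·√0.0011 = 7547 ft³/s.
Channel B: Flow area A = b·y = 22.2 × 14.3 = 317.5 ft². Wetted perimeter P = b + 2y = 22.2 + 2×14.3 = 50.8 ft. Hydraulic radius R = A/P = 317.5/50.8 = 6.249 ft. Q_B = (1.486/0.013)·317.5·6.249^(2/3)·√0.0011 = 4084 ft³/s.
The larger discharge is 7547 ft³/s and the smaller is 4084 ft³/s; the ratio is 1.85.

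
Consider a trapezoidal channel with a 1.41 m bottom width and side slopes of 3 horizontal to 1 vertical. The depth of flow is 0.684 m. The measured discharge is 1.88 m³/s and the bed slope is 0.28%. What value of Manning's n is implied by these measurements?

n = 0.037

With bottom width b = 1.41 m and side slope z = 3: A = (b + zy)y = (1.41 + 3×0.684)×0.684 = 2.368 m²; P = b + 2y√(1+z²) = 1.41 + 2×0.684×3.162 = 5.736 m.
Hydraulic radius R = A/P = 2.368/5.736 = 0.4128 m.
Rearranging Manning's equation: n = (1/Q) A R^(2/3) S^(1/2) = (1/1.88) × 2.368 × 0.4128^(2/3) × √0.0028 = 0.037.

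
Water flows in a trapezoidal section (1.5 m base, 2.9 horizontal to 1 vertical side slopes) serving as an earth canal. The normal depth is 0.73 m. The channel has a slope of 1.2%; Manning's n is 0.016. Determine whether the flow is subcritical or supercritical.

supercritical

With bottom width b = 1.5 m and side slope z = 2.9: A = (b + zy)y = (1.5 + 2.9×0.73)×0.73 = 2.64 m²; P = b + 2y√(1+z²) = 1.5 + 2×0.73×3.068 = 5.979 m.
Hydraulic radius R = A/P = 2.64/5.979 = 0.4416 m.
V = (1/n) R^(2/3) √S = (1/0.016) × 0.4416^(2/3) × √0.012 = 3.971 m/s. Hydraulic depth D_h = A/T = 2.64/5.734 = 0.4605 m.
Froude number Fr = V/√(g·D_h) = 3.971/√(9.81×0.4605) = 1.87, which is greater than 1, so the flow is supercritical.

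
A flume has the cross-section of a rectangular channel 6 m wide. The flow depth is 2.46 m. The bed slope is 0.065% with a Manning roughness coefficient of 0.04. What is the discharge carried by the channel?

Flow area A = b·y = 6 × 2.46 = 14.76 m². Wetted perimeter P = b + 2y = 6 + 2×2.46 = 10.92 m.
Hydraulic radius R = A/P = 14.76/10.92 = 1.352 m.
Manning's equation: Q = (1/n) A R^(2/3) S^(1/2) = (1/0.04) × 14.76 × 1.352^(2/3) × 0.00065^(1/2) = 11.5 m³/s.

Q = 11.5 m³/s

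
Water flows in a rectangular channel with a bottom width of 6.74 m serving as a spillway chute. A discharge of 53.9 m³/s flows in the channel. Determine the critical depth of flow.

For a rectangular channel, critical depth y_c = (q²/g)^(1/3) where q = Q/b = 53.9/6.74 = 7.997 m²/s.
So y_c = (7.997²/9.81)^(1/3) = 1.87 m.

y_c = 1.87 m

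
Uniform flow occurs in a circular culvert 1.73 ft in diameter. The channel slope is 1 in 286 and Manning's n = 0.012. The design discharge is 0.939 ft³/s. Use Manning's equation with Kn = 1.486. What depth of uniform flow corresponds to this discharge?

Manning's equation rearranged: A R^(2/3) = nQ / (1.486·√S) = 0.012 × 0.939 / (1.486 × √0.003497) = 0.1282.
At y = 0.436 ft: A R^(2/3) = 0.1871 — high.
At y = 0.361 ft: A R^(2/3) = 0.1283 — matches.

y_n = 0.361 ft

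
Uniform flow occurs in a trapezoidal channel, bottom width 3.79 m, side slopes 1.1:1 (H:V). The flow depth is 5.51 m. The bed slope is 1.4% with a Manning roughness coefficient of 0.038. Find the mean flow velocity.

V = 6.02 m/s

With bottom width b = 3.79 m and side slope z = 1.1: A = (b + zy)y = (3.79 + 1.1×5.51)×5.51 = 54.28 m²; P = b + 2y√(1+z²) = 3.79 + 2×5.51×1.487 = 20.17 m.
Hydraulic radius R = A/P = 54.28/20.17 = 2.691 m.
From Manning's equation, V = (1/n) R^(2/3) S^(1/2) = (1/0.038) × 2.691^(2/3) × 0.014^(1/2) = 6.02 m/s.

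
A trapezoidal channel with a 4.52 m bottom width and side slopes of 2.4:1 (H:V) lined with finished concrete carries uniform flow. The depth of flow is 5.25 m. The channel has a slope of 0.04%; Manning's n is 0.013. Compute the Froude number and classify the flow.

subcritical

With bottom width b = 4.52 m and side slope z = 2.4: A = (b + zy)y = (4.52 + 2.4×5.25)×5.25 = 89.88 m²; P = b + 2y√(1+z²) = 4.52 + 2×5.25×2.6 = 31.82 m.
Hydraulic radius R = A/P = 89.88/31.82 = 2.825 m.
V = (1/n) R^(2/3) √S = (1/0.013) × 2.825^(2/3) × √0.0004 = 3.074 m/s. Hydraulic depth D_h = A/T = 89.88/29.72 = 3.024 m.
Froude number Fr = V/√(g·D_h) = 3.074/√(9.81×3.024) = 0.564, which is less than 1, so the flow is subcritical.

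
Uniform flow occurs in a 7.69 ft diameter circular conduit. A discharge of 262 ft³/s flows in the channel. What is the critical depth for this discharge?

At critical depth, Q² T / (g A³) = 1, i.e. A³/T = Q²/g = 262²/32.2 = 2132.
At y = 5.02 ft: A³/T = 4524 — too large.
At y = 3.32 ft: A³/T = 928.8 — too small.
At y = 4.13 ft: A³/T = 2140 — ≈ 2132.

y_c = 4.13 ft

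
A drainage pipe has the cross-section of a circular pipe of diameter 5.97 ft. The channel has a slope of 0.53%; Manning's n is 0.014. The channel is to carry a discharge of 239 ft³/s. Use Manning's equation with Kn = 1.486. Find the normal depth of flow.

y_n = 4.21 ft

Manning's equation rearranged: A R^(2/3) = nQ / (1.486·√S) = 0.014 × 239 / (1.486 × √0.0053) = 30.93.
At y = 3.4 ft: A R^(2/3) = 22.64 — low.
At y = 4.92 ft: A R^(2/3) = 36.74 — high.
At y = 4.21 ft: A R^(2/3) = 30.9 — matches.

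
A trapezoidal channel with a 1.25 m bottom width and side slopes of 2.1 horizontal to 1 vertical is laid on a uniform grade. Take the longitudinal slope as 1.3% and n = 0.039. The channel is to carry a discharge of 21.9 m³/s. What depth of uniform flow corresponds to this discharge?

Manning's equation rearranged: A R^(2/3) = nQ / (1·√S) = 0.039 × 21.9 / (√0.013) = 7.491.
Trying y = 2.11 m: A R^(2/3) = 12.64 — over.
Trying y = 1.32 m: A R^(2/3) = 4.258 — short.
Trying y = 1.69 m: A R^(2/3) = 7.505 — ≈ 7.491.

y_n = 1.69 m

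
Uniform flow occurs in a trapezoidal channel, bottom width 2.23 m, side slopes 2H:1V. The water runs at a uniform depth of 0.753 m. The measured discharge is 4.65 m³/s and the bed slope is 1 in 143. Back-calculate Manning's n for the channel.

With bottom width b = 2.23 m and side slope z = 2: A = (b + zy)y = (2.23 + 2×0.753)×0.753 = 2.813 m²; P = b + 2y√(1+z²) = 2.23 + 2×0.753×2.236 = 5.598 m.
Hydraulic radius R = A/P = 2.813/5.598 = 0.5026 m.
Rearranging Manning's equation: n = (1/Q) A R^(2/3) S^(1/2) = (1/4.65) × 2.813 × 0.5026^(2/3) × √0.006993 = 0.032.

n = 0.032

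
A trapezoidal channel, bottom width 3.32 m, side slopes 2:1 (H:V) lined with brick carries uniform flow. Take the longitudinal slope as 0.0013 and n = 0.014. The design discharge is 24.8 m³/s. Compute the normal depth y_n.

Manning's equation rearranged: A R^(2/3) = nQ / (1·√S) = 0.014 × 24.8 / (√0.0013) = 9.63.
At y = 1.39 m: A R^(2/3) = 7.84 — short.
At y = 1.92 m: A R^(2/3) = 15.13 — over.
At y = 1.54 m: A R^(2/3) = 9.629 — matches.

y_n = 1.54 m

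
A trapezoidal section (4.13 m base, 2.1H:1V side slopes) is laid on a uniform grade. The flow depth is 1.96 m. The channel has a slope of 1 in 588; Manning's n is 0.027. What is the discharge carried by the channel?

With bottom width b = 4.13 m and side slope z = 2.1: A = (b + zy)y = (4.13 + 2.1×1.96)×1.96 = 16.16 m²; P = b + 2y√(1+z²) = 4.13 + 2×1.96×2.326 = 13.25 m.
Hydraulic radius R = A/P = 16.16/13.25 = 1.22 m.
Manning's equation: Q = (1/n) A R^(2/3) S^(1/2) = (1/0.027) × 16.16 × 1.22^(2/3) × 0.001701^(1/2) = 28.2 m³/s.

Q = 28.2 m³/s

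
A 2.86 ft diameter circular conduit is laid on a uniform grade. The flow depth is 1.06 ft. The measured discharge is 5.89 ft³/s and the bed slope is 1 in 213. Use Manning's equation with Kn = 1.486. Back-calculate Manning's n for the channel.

For a circular section of diameter D = 2.86 ft at depth y = 1.06 ft, the central angle is θ = 2 arccos(1 − 2y/D) = 2.618 rad. Then A = (D²/8)(θ − sin θ) = 2.166 ft² and P = Dθ/2 = 3.744 ft.
Hydraulic radius R = A/P = 2.166/3.744 = 0.5785 ft.
Rearranging Manning's equation: n = (1.486/Q) A R^(2/3) S^(1/2) = (1.486/5.89) × 2.166 × 0.5785^(2/3) × √0.004695 = 0.026.

n = 0.026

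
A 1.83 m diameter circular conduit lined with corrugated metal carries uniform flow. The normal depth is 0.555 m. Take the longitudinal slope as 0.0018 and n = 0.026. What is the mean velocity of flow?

V = 0.756 m/s

For a circular section of diameter D = 1.83 m at depth y = 0.555 m, the central angle is θ = 2 arccos(1 − 2y/D) = 2.333 rad. Then A = (D²/8)(θ − sin θ) = 0.6737 m² and P = Dθ/2 = 2.135 m.
Hydraulic radius R = A/P = 0.6737/2.135 = 0.3156 m.
From Manning's equation, V = (1/n) R^(2/3) S^(1/2) = (1/0.026) × 0.3156^(2/3) × 0.0018^(1/2) = 0.756 m/s.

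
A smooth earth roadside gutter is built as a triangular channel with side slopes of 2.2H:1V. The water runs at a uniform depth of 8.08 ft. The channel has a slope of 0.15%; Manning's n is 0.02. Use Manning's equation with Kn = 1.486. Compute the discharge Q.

Q = 985 ft³/s

For a triangular section with side slope z = 2.2: A = zy² = 2.2×8.08² = 143.6 ft²; P = 2y√(1+z²) = 2×8.08×2.417 = 39.05 ft.
Hydraulic radius R = A/P = 143.6/39.05 = 3.678 ft.
Manning's equation: Q = (1.486/n) A R^(2/3) S^(1/2) = (1.486/0.02) × 143.6 × 3.678^(2/3) × 0.0015^(1/2) = 985 ft³/s.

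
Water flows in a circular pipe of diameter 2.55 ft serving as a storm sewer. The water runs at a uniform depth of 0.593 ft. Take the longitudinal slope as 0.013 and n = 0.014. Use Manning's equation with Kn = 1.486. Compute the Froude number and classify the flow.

For a circular section of diameter D = 2.55 ft at depth y = 0.593 ft, the central angle is θ = 2 arccos(1 − 2y/D) = 2.013 rad. Then A = (D²/8)(θ − sin θ) = 0.9013 ft² and P = Dθ/2 = 2.566 ft.
Hydraulic radius R = A/P = 0.9013/2.566 = 0.3512 ft.
V = (1.486/n) R^(2/3) √S = (1.486/0.014) × 0.3512^(2/3) × √0.013 = 6.024 ft/s. Hydraulic depth D_h = A/T = 0.9013/2.155 = 0.4183 ft.
Froude number Fr = V/√(g·D_h) = 6.024/√(32.2×0.4183) = 1.64, which is greater than 1, so the flow is supercritical.

supercritical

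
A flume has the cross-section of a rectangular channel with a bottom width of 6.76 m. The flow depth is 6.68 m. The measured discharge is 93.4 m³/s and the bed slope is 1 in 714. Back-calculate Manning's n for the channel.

n = 0.031

Flow area A = b·y = 6.76 × 6.68 = 45.16 m². Wetted perimeter P = b + 2y = 6.76 + 2×6.68 = 20.12 m.
Hydraulic radius R = A/P = 45.16/20.12 = 2.244 m.
Rearranging Manning's equation: n = (1/Q) A R^(2/3) S^(1/2) = (1/93.4) × 45.16 × 2.244^(2/3) × √0.001401 = 0.031.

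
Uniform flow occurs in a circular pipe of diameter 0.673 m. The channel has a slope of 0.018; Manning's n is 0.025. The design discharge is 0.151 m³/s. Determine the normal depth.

y_n = 0.234 m

Manning's equation rearranged: A R^(2/3) = nQ / (1·√S) = 0.025 × 0.151 / (√0.018) = 0.02814.
Trying y = 0.261 m: A R^(2/3) = 0.03452 — over.
Trying y = 0.168 m: A R^(2/3) = 0.01481 — short.
Trying y = 0.234 m: A R^(2/3) = 0.02815 — ≈ 0.02814.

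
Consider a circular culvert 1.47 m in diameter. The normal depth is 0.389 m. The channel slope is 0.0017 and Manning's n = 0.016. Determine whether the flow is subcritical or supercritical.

subcritical

For a circular section of diameter D = 1.47 m at depth y = 0.389 m, the central angle is θ = 2 arccos(1 − 2y/D) = 2.161 rad. Then A = (D²/8)(θ − sin θ) = 0.3594 m² and P = Dθ/2 = 1.589 m.
Hydraulic radius R = A/P = 0.3594/1.589 = 0.2263 m.
V = (1/n) R^(2/3) √S = (1/0.016) × 0.2263^(2/3) × √0.0017 = 0.9568 m/s. Hydraulic depth D_h = A/T = 0.3594/1.297 = 0.2771 m.
Froude number Fr = V/√(g·D_h) = 0.9568/√(9.81×0.2771) = 0.58, which is less than 1, so the flow is subcritical.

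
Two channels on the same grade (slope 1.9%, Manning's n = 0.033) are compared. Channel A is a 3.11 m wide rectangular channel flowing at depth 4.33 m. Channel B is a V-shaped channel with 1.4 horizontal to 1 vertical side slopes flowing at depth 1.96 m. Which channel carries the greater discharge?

channel A

Channel A: Flow area A = b·y = 3.11 × 4.33 = 13.47 m². Wetted perimeter P = b + 2y = 3.11 + 2×4.33 = 11.77 m. Hydraulic radius R = A/P = 13.47/11.77 = 1.144 m. Q_A = (1/0.033)·13.47·1.144^(2/3)·√0.019 = 61.53 m³/s.
Channel B: For a triangular section with side slope z = 1.4: A = zy² = 1.4×1.96² = 5.378 m²; P = 2y√(1+z²) = 2×1.96×1.72 = 6.744 m. Hydraulic radius R = A/P = 5.378/6.744 = 0.7975 m. Q_B = (1/0.033)·5.378·0.7975^(2/3)·√0.019 = 19.32 m³/s.
Q_A = 61.53 m³/s vs Q_B = 19.32 m³/s, so channel A carries more.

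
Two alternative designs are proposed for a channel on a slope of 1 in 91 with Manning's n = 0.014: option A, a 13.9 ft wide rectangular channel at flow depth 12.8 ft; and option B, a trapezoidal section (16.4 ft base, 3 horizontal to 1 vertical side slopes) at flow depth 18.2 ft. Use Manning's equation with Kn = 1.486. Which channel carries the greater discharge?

channel B

Channel A: Flow area A = b·y = 13.9 × 12.8 = 177.9 ft². Wetted perimeter P = b + 2y = 13.9 + 2×12.8 = 39.5 ft. Hydraulic radius R = A/P = 177.9/39.5 = 4.504 ft. Q_A = (1.486/0.014)·177.9·4.504^(2/3)·√0.01099 = 5399 ft³/s.
Channel B: With bottom width b = 16.4 ft and side slope z = 3: A = (b + zy)y = (16.4 + 3×18.2)×18.2 = 1292 ft²; P = b + 2y√(1+z²) = 16.4 + 2×18.2×3.162 = 131.5 ft. Hydraulic radius R = A/P = 1292/131.5 = 9.826 ft. Q_B = (1.486/0.014)·1292·9.826^(2/3)·√0.01099 = 65960 ft³/s.
Q_A = 5399 ft³/s vs Q_B = 65960 ft³/s, so channel B carries more.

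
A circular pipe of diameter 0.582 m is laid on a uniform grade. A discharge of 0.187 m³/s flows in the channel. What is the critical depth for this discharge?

At critical depth, Q² T / (g A³) = 1, i.e. A³/T = Q²/g = 0.187²/9.81 = 0.003565.
Trying y = 0.252 m: A³/T = 0.002332 — low.
Trying y = 0.348 m: A³/T = 0.008012 — high.
Trying y = 0.282 m: A³/T = 0.003586 — ≈ 0.003565.

y_c = 0.282 m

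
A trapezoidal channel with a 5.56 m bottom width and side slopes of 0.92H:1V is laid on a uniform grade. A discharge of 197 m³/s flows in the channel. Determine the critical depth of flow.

At critical depth, Q² T / (g A³) = 1, i.e. A³/T = Q²/g = 197²/9.81 = 3956.
At y = 5.06 m: A³/T = 9287 — too large.
At y = 4.01 m: A³/T = 3943 — ≈ 3956.

y_c = 4.01 m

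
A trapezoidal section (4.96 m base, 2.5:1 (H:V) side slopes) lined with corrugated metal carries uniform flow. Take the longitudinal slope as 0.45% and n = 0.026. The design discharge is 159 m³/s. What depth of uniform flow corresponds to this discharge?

y_n = 3.17 m

Manning's equation rearranged: A R^(2/3) = nQ / (1·√S) = 0.026 × 159 / (√0.0045) = 61.63.
Trying y = 3.94 m: A R^(2/3) = 99.57 — high.
Trying y = 2.64 m: A R^(2/3) = 41.6 — low.
Trying y = 3.17 m: A R^(2/3) = 61.64 — close enough.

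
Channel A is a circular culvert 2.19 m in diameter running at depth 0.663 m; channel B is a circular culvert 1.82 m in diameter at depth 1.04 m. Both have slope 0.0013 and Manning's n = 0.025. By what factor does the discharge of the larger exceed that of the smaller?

Channel A: For a circular section of diameter D = 2.19 m at depth y = 0.663 m, the central angle is θ = 2 arccos(1 − 2y/D) = 2.331 rad. Then A = (D²/8)(θ − sin θ) = 0.9625 m² and P = Dθ/2 = 2.552 m. Hydraulic radius R = A/P = 0.9625/2.552 = 0.3772 m. Q_A = (1/0.025)·0.9625·0.3772^(2/3)·√0.0013 = 0.7246 m³/s.
Channel B: For a circular section of diameter D = 1.82 m at depth y = 1.04 m, the central angle is θ = 2 arccos(1 − 2y/D) = 3.428 rad. Then A = (D²/8)(θ − sin θ) = 1.537 m² and P = Dθ/2 = 3.12 m. Hydraulic radius R = A/P = 1.537/3.12 = 0.4925 m. Q_B = (1/0.025)·1.537·0.4925^(2/3)·√0.0013 = 1.382 m³/s.
The larger discharge is 1.382 m³/s and the smaller is 0.7246 m³/s; the ratio is 1.91.

1.91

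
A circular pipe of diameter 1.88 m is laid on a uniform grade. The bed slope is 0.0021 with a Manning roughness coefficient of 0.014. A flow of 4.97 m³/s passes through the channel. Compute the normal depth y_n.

Manning's equation rearranged: A R^(2/3) = nQ / (1·√S) = 0.014 × 4.97 / (√0.0021) = 1.518.
Try y = 1.25 m: A R^(2/3) = 1.311 — too small.
Try y = 1.4 m: A R^(2/3) = 1.517 — close enough.

y_n = 1.4 m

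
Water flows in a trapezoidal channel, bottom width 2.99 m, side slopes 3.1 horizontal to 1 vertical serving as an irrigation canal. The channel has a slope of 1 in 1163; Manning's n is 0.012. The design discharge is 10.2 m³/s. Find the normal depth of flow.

Manning's equation rearranged: A R^(2/3) = nQ / (1·√S) = 0.012 × 10.2 / (√0.0008598) = 4.174.
Try y = 1.18 m: A R^(2/3) = 6.387 — too large.
Try y = 0.961 m: A R^(2/3) = 4.171 — ≈ 4.174.

y_n = 0.961 m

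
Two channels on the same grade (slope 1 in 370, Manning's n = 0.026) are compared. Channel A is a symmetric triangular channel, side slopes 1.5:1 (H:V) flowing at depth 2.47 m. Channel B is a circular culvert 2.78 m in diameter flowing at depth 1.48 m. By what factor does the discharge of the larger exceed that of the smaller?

Channel A: For a triangular section with side slope z = 1.5: A = zy² = 1.5×2.47² = 9.151 m²; P = 2y√(1+z²) = 2×2.47×1.803 = 8.906 m. Hydraulic radius R = A/P = 9.151/8.906 = 1.028 m. Q_A = (1/0.026)·9.151·1.028^(2/3)·√0.002703 = 18.63 m³/s.
Channel B: For a circular section of diameter D = 2.78 m at depth y = 1.48 m, the central angle is θ = 2 arccos(1 − 2y/D) = 3.271 rad. Then A = (D²/8)(θ − sin θ) = 3.285 m² and P = Dθ/2 = 4.547 m. Hydraulic radius R = A/P = 3.285/4.547 = 0.7225 m. Q_B = (1/0.026)·3.285·0.7225^(2/3)·√0.002703 = 5.288 m³/s.
The larger discharge is 18.63 m³/s and the smaller is 5.288 m³/s; the ratio is 3.52.

3.52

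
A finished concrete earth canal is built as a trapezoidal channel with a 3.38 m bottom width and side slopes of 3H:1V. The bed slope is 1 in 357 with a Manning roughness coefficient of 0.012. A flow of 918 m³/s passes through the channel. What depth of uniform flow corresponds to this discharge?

y_n = 5.37 m

Manning's equation rearranged: A R^(2/3) = nQ / (1·√S) = 0.012 × 918 / (√0.002801) = 208.1.
Trying y = 3.9 m: A R^(2/3) = 96.35 — too small.
Trying y = 6.79 m: A R^(2/3) = 370.4 — too large.
Trying y = 5.37 m: A R^(2/3) = 208.1 — ≈ 208.1.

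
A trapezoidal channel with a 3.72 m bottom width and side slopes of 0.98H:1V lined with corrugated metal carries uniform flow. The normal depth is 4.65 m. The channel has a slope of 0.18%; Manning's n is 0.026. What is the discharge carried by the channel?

With bottom width b = 3.72 m and side slope z = 0.98: A = (b + zy)y = (3.72 + 0.98×4.65)×4.65 = 38.49 m²; P = b + 2y√(1+z²) = 3.72 + 2×4.65×1.4 = 16.74 m.
Hydraulic radius R = A/P = 38.49/16.74 = 2.299 m.
Manning's equation: Q = (1/n) A R^(2/3) S^(1/2) = (1/0.026) × 38.49 × 2.299^(2/3) × 0.0018^(1/2) = 109 m³/s.

Q = 109 m³/s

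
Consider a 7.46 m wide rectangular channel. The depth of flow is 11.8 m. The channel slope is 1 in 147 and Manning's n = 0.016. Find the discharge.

Flow area A = b·y = 7.46 × 11.8 = 88.03 m². Wetted perimeter P = b + 2y = 7.46 + 2×11.8 = 31.06 m.
Hydraulic radius R = A/P = 88.03/31.06 = 2.834 m.
Manning's equation: Q = (1/n) A R^(2/3) S^(1/2) = (1/0.016) × 88.03 × 2.834^(2/3) × 0.006803^(1/2) = 909 m³/s.

Q = 909 m³/s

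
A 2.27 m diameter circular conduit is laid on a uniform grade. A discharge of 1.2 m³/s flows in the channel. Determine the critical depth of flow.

At critical depth, Q² T / (g A³) = 1, i.e. A³/T = Q²/g = 1.2²/9.81 = 0.1468.
Trying y = 0.627 m: A³/T = 0.3714 — over.
Trying y = 0.4 m: A³/T = 0.06411 — short.
Trying y = 0.494 m: A³/T = 0.1466 — matches.

y_c = 0.494 m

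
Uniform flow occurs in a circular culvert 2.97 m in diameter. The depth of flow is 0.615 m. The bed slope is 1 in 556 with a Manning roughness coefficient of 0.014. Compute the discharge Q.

Q = 1.62 m³/s

For a circular section of diameter D = 2.97 m at depth y = 0.615 m, the central angle is θ = 2 arccos(1 − 2y/D) = 1.89 rad. Then A = (D²/8)(θ − sin θ) = 1.037 m² and P = Dθ/2 = 2.806 m.
Hydraulic radius R = A/P = 1.037/2.806 = 0.3694 m.
Manning's equation: Q = (1/n) A R^(2/3) S^(1/2) = (1/0.014) × 1.037 × 0.3694^(2/3) × 0.001799^(1/2) = 1.62 m³/s.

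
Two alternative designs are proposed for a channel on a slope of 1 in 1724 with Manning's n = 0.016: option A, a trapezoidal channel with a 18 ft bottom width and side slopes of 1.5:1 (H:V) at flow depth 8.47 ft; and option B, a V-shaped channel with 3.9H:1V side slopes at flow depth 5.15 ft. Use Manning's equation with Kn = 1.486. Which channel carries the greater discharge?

channel A

Channel A: With bottom width b = 18 ft and side slope z = 1.5: A = (b + zy)y = (18 + 1.5×8.47)×8.47 = 260.1 ft²; P = b + 2y√(1+z²) = 18 + 2×8.47×1.803 = 48.54 ft. Hydraulic radius R = A/P = 260.1/48.54 = 5.358 ft. Q_A = (1.486/0.016)·260.1·5.358^(2/3)·√0.00058 = 1781 ft³/s.
Channel B: For a triangular section with side slope z = 3.9: A = zy² = 3.9×5.15² = 103.4 ft²; P = 2y√(1+z²) = 2×5.15×4.026 = 41.47 ft. Hydraulic radius R = A/P = 103.4/41.47 = 2.494 ft. Q_B = (1.486/0.016)·103.4·2.494^(2/3)·√0.00058 = 425.5 ft³/s.
Q_A = 1781 ft³/s vs Q_B = 425.5 ft³/s, so channel A carries more.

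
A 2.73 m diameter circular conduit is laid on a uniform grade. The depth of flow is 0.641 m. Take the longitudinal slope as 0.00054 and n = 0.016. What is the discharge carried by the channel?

For a circular section of diameter D = 2.73 m at depth y = 0.641 m, the central angle is θ = 2 arccos(1 − 2y/D) = 2.023 rad. Then A = (D²/8)(θ − sin θ) = 1.047 m² and P = Dθ/2 = 2.762 m.
Hydraulic radius R = A/P = 1.047/2.762 = 0.3792 m.
Manning's equation: Q = (1/n) A R^(2/3) S^(1/2) = (1/0.016) × 1.047 × 0.3792^(2/3) × 0.00054^(1/2) = 0.797 m³/s.

Q = 0.797 m³/s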